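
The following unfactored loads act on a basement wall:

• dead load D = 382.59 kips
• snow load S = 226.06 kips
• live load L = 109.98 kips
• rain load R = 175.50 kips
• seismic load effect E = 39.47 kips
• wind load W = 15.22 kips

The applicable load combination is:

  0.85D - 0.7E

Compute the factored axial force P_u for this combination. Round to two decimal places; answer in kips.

0.85(382.59) - 0.7(39.47) = 325.20 - 27.63 = 297.57
P_u = 297.57 kips.

297.57 kips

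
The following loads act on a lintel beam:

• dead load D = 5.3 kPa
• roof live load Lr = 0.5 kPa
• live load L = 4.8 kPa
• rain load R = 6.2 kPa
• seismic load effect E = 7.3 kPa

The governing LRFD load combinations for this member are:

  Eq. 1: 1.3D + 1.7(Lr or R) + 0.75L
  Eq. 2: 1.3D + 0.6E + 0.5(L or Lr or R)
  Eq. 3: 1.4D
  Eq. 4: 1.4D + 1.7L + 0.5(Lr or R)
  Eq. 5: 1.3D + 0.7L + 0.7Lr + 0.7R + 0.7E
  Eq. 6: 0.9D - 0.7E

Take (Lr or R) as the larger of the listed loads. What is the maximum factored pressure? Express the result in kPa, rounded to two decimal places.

21.03 kPa

(Lr or R) → R = 6.2 kPa; (L or Lr or R) → R = 6.2 kPa.
Eq. 1: 1.3(5.3) + 1.7(6.2) + 0.75(4.8) = 6.89 + 10.54 + 3.60 = 21.03
Eq. 2: 1.3(5.3) + 0.6(7.3) + 0.5(6.2) = 6.89 + 4.38 + 3.10 = 14.37
Eq. 3: 1.4(5.3) = 7.42
Eq. 4: 1.4(5.3) + 1.7(4.8) + 0.5(6.2) = 7.42 + 8.16 + 3.10 = 18.68
Eq. 5: 1.3(5.3) + 0.7(4.8) + 0.7(0.5) + 0.7(6.2) + 0.7(7.3) = 6.89 + 3.36 + 0.35 + 4.34 + 5.11 = 20.05
Eq. 6: 0.9(5.3) - 0.7(7.3) = 4.77 - 5.11 = -0.34
The controlling combination is 1, giving 21.03 kPa.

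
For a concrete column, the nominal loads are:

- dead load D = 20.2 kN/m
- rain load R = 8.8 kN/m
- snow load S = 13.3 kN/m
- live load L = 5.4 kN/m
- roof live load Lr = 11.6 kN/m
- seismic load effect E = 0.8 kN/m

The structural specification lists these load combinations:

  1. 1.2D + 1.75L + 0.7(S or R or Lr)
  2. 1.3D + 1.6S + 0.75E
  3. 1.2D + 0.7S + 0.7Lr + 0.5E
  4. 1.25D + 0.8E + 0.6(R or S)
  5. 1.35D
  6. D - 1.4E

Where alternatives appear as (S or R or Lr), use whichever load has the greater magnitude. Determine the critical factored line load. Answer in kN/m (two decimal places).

(S or R or Lr) → S = 13.3 kN/m; (R or S) → S = 13.3 kN/m.
1. 1.2(20.2) + 1.75(5.4) + 0.7(13.3) = 24.24 + 9.45 + 9.31 = 43.00
2. 1.3(20.2) + 1.6(13.3) + 0.75(0.8) = 26.26 + 21.28 + 0.60 = 48.14
3. 1.2(20.2) + 0.7(13.3) + 0.7(11.6) + 0.5(0.8) = 24.24 + 9.31 + 8.12 + 0.40 = 42.07
4. 1.25(20.2) + 0.8(0.8) + 0.6(13.3) = 25.25 + 0.64 + 7.98 = 33.87
5. 1.35(20.2) = 27.27
6. 1.0(20.2) - 1.4(0.8) = 20.20 - 1.12 = 19.08
The controlling combination is 2, giving 48.14 kN/m.

48.14 kN/m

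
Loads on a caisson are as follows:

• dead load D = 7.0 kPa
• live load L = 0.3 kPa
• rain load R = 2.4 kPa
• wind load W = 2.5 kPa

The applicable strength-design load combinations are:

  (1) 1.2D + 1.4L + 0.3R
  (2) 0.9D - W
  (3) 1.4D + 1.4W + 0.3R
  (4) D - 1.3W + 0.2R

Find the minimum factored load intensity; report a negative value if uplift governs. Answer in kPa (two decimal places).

3.80 kPa

(1) 1.2(7.0) + 1.4(0.3) + 0.3(2.4) = 8.40 + 0.42 + 0.72 = 9.54
(2) 0.9(7.0) - 1.0(2.5) = 6.30 - 2.50 = 3.80
(3) 1.4(7.0) + 1.4(2.5) + 0.3(2.4) = 9.80 + 3.50 + 0.72 = 14.02
(4) 1.0(7.0) - 1.3(2.5) + 0.2(2.4) = 7.00 - 3.25 + 0.48 = 4.23
Combination 2 gives the minimum: 3.80 kPa.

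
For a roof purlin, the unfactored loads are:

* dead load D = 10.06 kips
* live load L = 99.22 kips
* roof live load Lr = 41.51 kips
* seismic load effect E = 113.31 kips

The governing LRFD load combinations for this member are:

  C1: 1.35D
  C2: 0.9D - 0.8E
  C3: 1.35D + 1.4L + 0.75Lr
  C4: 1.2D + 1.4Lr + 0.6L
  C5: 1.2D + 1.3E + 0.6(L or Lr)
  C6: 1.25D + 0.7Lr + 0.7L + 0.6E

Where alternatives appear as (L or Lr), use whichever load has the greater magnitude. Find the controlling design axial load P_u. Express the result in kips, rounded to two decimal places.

(L or Lr) → L = 99.22 kips.
C1: 1.35(10.06) = 13.58
C2: 0.9(10.06) - 0.8(113.31) = -81.59
C3: 1.35(10.06) + 1.4(99.22) + 0.75(41.51) = 183.62
C4: 1.2(10.06) + 1.4(41.51) + 0.6(99.22) = 129.72
C5: 1.2(10.06) + 1.3(113.31) + 0.6(99.22) = 218.91
C6: 1.25(10.06) + 0.7(41.51) + 0.7(99.22) + 0.6(113.31) = 179.07
The controlling combination is 5, giving 218.91 kips.

218.91 kips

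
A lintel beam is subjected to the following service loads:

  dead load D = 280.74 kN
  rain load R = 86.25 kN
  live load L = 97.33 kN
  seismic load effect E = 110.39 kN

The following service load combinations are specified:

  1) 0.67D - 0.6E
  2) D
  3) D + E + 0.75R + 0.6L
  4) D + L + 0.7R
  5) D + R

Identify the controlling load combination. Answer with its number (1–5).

1) 0.67(280.74) - 0.6(110.39) = 121.86
2) 1.0(280.74) = 280.74
3) 1.0(280.74) + 1.0(110.39) + 0.75(86.25) + 0.6(97.33) = 514.22
4) 1.0(280.74) + 1.0(97.33) + 0.7(86.25) = 438.45
5) 1.0(280.74) + 1.0(86.25) = 366.99
The largest value is 514.22 kN from combination 3.

Combination 3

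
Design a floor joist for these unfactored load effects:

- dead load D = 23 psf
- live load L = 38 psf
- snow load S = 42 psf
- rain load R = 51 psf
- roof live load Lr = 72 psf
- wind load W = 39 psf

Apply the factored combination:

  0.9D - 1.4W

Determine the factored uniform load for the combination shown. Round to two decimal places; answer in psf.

-33.90 psf

0.9(23) - 1.4(39) = 20.70 - 54.60 = -33.90
q_u = -33.90 psf.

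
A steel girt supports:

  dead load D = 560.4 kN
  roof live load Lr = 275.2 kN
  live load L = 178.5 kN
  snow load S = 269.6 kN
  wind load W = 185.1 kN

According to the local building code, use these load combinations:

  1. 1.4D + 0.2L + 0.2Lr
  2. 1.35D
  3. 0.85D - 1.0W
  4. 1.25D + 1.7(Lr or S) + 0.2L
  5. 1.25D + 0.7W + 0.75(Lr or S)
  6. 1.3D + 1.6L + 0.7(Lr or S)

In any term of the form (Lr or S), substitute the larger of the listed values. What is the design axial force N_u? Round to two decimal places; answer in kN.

1206.76 kN

(Lr or S) → Lr = 275.2 kN.
1. 1.4(560.4) + 0.2(178.5) + 0.2(275.2) = 875.30
2. 1.35(560.4) = 756.54
3. 0.85(560.4) - 1.0(185.1) = 291.24
4. 1.25(560.4) + 1.7(275.2) + 0.2(178.5) = 1204.04
5. 1.25(560.4) + 0.7(185.1) + 0.75(275.2) = 1036.47
6. 1.3(560.4) + 1.6(178.5) + 0.7(275.2) = 1206.76
Maximum is from combination 6.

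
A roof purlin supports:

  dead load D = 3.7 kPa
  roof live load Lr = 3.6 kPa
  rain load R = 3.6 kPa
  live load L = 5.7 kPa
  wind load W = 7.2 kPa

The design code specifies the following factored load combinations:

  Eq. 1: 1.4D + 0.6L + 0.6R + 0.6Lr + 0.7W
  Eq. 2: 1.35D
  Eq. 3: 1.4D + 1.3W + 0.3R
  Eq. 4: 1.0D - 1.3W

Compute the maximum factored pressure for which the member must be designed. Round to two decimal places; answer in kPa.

17.96 kPa

Eq. 1: 1.4(3.7) + 0.6(5.7) + 0.6(3.6) + 0.6(3.6) + 0.7(7.2) = 5.18 + 3.42 + 2.16 + 2.16 + 5.04 = 17.96
Eq. 2: 1.35(3.7) = 5.00
Eq. 3: 1.4(3.7) + 1.3(7.2) + 0.3(3.6) = 5.18 + 9.36 + 1.08 = 15.62
Eq. 4: 1.0(3.7) - 1.3(7.2) = 3.70 - 9.36 = -5.66
The controlling combination is 1, giving 17.96 kPa.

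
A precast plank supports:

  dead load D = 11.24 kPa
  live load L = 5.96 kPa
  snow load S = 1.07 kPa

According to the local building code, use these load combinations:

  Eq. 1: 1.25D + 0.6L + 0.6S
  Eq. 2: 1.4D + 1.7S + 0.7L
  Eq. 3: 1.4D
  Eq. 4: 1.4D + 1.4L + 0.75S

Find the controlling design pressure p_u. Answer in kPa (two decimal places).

24.88 kPa

Eq. 1: 1.25(11.24) + 0.6(5.96) + 0.6(1.07) = 14.05 + 3.58 + 0.64 = 18.27
Eq. 2: 1.4(11.24) + 1.7(1.07) + 0.7(5.96) = 15.74 + 1.82 + 4.17 = 21.73
Eq. 3: 1.4(11.24) = 15.74
Eq. 4: 1.4(11.24) + 1.4(5.96) + 0.75(1.07) = 15.74 + 8.34 + 0.80 = 24.88
Combination 4 governs: p_u = 24.88 kPa.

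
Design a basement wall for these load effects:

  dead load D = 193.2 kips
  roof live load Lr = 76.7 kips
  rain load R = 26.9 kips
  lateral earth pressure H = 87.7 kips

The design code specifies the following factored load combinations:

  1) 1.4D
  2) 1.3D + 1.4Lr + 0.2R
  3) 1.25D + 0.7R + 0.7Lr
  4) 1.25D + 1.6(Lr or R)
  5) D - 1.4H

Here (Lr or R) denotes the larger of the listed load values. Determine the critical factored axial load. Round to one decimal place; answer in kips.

(Lr or R) → Lr = 76.7 kips.
1) 1.4(193.2) = 270.5
2) 1.3(193.2) + 1.4(76.7) + 0.2(26.9) = 363.9
3) 1.25(193.2) + 0.7(26.9) + 0.7(76.7) = 314.0
4) 1.25(193.2) + 1.6(76.7) = 364.2
5) 1.0(193.2) - 1.4(87.7) = 70.4
Maximum is from combination 4.

364.2 kips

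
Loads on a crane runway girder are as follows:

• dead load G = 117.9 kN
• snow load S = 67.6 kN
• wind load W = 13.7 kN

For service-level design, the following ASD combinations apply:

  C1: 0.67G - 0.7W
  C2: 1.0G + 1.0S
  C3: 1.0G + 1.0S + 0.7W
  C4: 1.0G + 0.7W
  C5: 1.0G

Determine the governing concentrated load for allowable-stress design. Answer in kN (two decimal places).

C1: 0.67(117.9) - 0.7(13.7) = 78.99 - 9.59 = 69.40
C2: 1.0(117.9) + 1.0(67.6) = 117.90 + 67.60 = 185.50
C3: 1.0(117.9) + 1.0(67.6) + 0.7(13.7) = 117.90 + 67.60 + 9.59 = 195.09
C4: 1.0(117.9) + 0.7(13.7) = 117.90 + 9.59 = 127.49
C5: 1.0(117.9) = 117.90
Maximum is from combination 3.

195.09 kN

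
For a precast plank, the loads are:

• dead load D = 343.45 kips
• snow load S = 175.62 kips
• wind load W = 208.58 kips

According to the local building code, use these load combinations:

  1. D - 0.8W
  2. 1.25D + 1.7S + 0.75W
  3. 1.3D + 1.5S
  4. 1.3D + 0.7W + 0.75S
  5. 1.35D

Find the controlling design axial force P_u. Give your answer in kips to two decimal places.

1. 1.0(343.45) - 0.8(208.58) = 343.45 - 166.86 = 176.59
2. 1.25(343.45) + 1.7(175.62) + 0.75(208.58) = 429.31 + 298.55 + 156.44 = 884.30
3. 1.3(343.45) + 1.5(175.62) = 446.49 + 263.43 = 709.92
4. 1.3(343.45) + 0.7(208.58) + 0.75(175.62) = 724.21
5. 1.35(343.45) = 463.66
Combination 2 governs: P_u = 884.30 kips.

884.30 kips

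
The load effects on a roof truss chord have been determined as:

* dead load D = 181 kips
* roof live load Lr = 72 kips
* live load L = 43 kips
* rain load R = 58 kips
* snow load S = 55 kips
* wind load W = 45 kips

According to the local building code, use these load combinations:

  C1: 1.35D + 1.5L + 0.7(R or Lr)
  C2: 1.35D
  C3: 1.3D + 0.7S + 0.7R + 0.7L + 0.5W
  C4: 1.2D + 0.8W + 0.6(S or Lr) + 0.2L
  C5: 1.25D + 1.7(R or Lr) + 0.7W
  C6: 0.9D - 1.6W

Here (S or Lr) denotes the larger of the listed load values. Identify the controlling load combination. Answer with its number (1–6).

Combination 5

(R or Lr) → Lr = 72 kips; (S or Lr) → Lr = 72 kips.
C1: 1.35(181) + 1.5(43) + 0.7(72) = 244.4 + 64.5 + 50.4 = 359.3
C2: 1.35(181) = 244.4
C3: 1.3(181) + 0.7(55) + 0.7(58) + 0.7(43) + 0.5(45) = 235.3 + 38.5 + 40.6 + 30.1 + 22.5 = 367.0
C4: 1.2(181) + 0.8(45) + 0.6(72) + 0.2(43) = 217.2 + 36.0 + 43.2 + 8.6 = 305.0
C5: 1.25(181) + 1.7(72) + 0.7(45) = 226.3 + 122.4 + 31.5 = 380.2
C6: 0.9(181) - 1.6(45) = 162.9 - 72.0 = 90.9
The largest value is 380.2 kips from combination 5.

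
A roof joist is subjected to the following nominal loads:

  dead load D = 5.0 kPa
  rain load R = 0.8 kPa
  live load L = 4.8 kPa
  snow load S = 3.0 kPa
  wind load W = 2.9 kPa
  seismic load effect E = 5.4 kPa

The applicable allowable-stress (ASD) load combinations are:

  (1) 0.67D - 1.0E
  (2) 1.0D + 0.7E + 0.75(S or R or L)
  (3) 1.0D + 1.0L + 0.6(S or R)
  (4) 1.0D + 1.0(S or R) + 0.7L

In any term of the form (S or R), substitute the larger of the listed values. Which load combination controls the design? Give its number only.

Combination 2

(S or R or L) → L = 4.8 kPa; (S or R) → S = 3.0 kPa.
(1) 0.67(5.0) - 1.0(5.4) = -2.1
(2) 1.0(5.0) + 0.7(5.4) + 0.75(4.8) = 12.4
(3) 1.0(5.0) + 1.0(4.8) + 0.6(3.0) = 11.6
(4) 1.0(5.0) + 1.0(3.0) + 0.7(4.8) = 11.4
The largest value is 12.4 kPa from combination 2.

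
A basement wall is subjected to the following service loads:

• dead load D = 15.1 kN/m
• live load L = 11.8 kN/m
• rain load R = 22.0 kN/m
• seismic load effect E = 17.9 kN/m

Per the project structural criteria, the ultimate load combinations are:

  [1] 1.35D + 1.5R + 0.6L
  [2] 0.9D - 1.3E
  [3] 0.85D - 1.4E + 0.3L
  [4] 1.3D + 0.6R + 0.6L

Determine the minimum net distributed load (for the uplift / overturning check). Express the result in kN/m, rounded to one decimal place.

[1] 1.35(15.1) + 1.5(22.0) + 0.6(11.8) = 60.5
[2] 0.9(15.1) - 1.3(17.9) = -9.7
[3] 0.85(15.1) - 1.4(17.9) + 0.3(11.8) = -8.7
[4] 1.3(15.1) + 0.6(22.0) + 0.6(11.8) = 39.9
Combination 2 gives the minimum: -9.7 kN/m.

-9.7 kN/m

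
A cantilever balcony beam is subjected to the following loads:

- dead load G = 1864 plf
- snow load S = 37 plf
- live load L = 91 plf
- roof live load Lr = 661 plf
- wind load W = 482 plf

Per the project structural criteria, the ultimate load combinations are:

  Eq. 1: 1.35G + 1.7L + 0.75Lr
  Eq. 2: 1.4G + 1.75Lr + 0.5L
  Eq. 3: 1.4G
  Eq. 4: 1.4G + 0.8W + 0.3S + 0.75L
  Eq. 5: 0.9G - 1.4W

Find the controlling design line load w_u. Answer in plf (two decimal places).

3811.85 plf

Eq. 1: 1.35(1864) + 1.7(91) + 0.75(661) = 2516.40 + 154.70 + 495.75 = 3166.85
Eq. 2: 1.4(1864) + 1.75(661) + 0.5(91) = 2609.60 + 1156.75 + 45.50 = 3811.85
Eq. 3: 1.4(1864) = 2609.60
Eq. 4: 1.4(1864) + 0.8(482) + 0.3(37) + 0.75(91) = 2609.60 + 385.60 + 11.10 + 68.25 = 3074.55
Eq. 5: 0.9(1864) - 1.4(482) = 1677.60 - 674.80 = 1002.80
The controlling combination is 2, giving 3811.85 plf.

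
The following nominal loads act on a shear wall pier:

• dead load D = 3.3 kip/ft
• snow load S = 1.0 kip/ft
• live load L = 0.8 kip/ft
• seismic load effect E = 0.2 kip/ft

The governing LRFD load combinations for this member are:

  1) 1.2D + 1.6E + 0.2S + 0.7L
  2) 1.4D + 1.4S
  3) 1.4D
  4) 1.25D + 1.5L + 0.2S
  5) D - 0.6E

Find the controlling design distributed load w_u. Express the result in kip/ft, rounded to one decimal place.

6.0 kip/ft

1) 1.2(3.3) + 1.6(0.2) + 0.2(1.0) + 0.7(0.8) = 5.0
2) 1.4(3.3) + 1.4(1.0) = 6.0
3) 1.4(3.3) = 4.6
4) 1.25(3.3) + 1.5(0.8) + 0.2(1.0) = 5.5
5) 1.0(3.3) - 0.6(0.2) = 3.2
Maximum is from combination 2.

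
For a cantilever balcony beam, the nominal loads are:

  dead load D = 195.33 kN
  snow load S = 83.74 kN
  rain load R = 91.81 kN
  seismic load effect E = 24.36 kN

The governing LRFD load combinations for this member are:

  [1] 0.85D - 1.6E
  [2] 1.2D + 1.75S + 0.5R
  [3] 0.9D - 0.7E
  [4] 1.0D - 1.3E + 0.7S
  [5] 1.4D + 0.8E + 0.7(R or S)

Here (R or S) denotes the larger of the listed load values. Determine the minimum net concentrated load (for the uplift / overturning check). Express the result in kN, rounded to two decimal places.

127.05 kN

(R or S) → R = 91.81 kN.
[1] 0.85(195.33) - 1.6(24.36) = 166.03 - 38.98 = 127.05
[2] 1.2(195.33) + 1.75(83.74) + 0.5(91.81) = 426.85
[3] 0.9(195.33) - 0.7(24.36) = 175.80 - 17.05 = 158.75
[4] 1.0(195.33) - 1.3(24.36) + 0.7(83.74) = 195.33 - 31.67 + 58.62 = 222.28
[5] 1.4(195.33) + 0.8(24.36) + 0.7(91.81) = 273.46 + 19.49 + 64.27 = 357.22
Combination 1 gives the minimum: 127.05 kN.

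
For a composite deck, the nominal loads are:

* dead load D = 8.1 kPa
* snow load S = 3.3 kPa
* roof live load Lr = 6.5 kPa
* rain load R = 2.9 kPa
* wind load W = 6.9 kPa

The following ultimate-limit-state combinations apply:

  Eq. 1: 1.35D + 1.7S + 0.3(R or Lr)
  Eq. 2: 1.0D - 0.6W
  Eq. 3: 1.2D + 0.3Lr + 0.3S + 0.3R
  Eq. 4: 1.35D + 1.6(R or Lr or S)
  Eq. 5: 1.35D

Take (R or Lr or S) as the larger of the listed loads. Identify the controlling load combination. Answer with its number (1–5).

Combination 4

(R or Lr) → Lr = 6.5 kPa; (R or Lr or S) → Lr = 6.5 kPa.
Eq. 1: 1.35(8.1) + 1.7(3.3) + 0.3(6.5) = 10.9 + 5.6 + 2.0 = 18.5
Eq. 2: 1.0(8.1) - 0.6(6.9) = 8.1 - 4.1 = 4.0
Eq. 3: 1.2(8.1) + 0.3(6.5) + 0.3(3.3) + 0.3(2.9) = 13.5
Eq. 4: 1.35(8.1) + 1.6(6.5) = 10.9 + 10.4 = 21.3
Eq. 5: 1.35(8.1) = 10.9
The largest value is 21.3 kPa from combination 4.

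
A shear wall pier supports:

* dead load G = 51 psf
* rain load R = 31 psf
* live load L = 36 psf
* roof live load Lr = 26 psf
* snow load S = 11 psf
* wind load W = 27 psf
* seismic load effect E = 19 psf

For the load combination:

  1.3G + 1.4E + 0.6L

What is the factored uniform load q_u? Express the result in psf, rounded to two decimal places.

1.3(51) + 1.4(19) + 0.6(36) = 66.30 + 26.60 + 21.60 = 114.50
q_u = 114.50 psf.

114.50 psf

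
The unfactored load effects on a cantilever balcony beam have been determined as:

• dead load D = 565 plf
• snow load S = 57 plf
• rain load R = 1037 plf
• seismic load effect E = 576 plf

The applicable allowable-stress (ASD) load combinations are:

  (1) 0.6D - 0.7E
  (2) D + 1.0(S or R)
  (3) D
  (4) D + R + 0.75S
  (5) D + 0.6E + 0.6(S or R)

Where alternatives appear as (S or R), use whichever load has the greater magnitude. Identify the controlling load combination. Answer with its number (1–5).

Combination 4

(S or R) → R = 1037 plf.
(1) 0.6(565) - 0.7(576) = -64.20
(2) 1.0(565) + 1.0(1037) = 1602.00
(3) 1.0(565) = 565.00
(4) 1.0(565) + 1.0(1037) + 0.75(57) = 1644.75
(5) 1.0(565) + 0.6(576) + 0.6(1037) = 1532.80
The largest value is 1644.75 plf from combination 4.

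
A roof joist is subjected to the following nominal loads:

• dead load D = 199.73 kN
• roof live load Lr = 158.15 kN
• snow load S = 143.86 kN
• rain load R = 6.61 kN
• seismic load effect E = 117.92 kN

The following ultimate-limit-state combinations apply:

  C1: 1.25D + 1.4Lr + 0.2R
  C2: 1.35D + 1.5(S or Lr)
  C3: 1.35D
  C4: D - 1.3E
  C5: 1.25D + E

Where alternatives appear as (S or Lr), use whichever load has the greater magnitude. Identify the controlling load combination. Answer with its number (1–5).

(S or Lr) → Lr = 158.15 kN.
C1: 1.25(199.73) + 1.4(158.15) + 0.2(6.61) = 472.39
C2: 1.35(199.73) + 1.5(158.15) = 506.86
C3: 1.35(199.73) = 269.64
C4: 1.0(199.73) - 1.3(117.92) = 46.43
C5: 1.25(199.73) + 1.0(117.92) = 367.58
The largest value is 506.86 kN from combination 2.

Combination 2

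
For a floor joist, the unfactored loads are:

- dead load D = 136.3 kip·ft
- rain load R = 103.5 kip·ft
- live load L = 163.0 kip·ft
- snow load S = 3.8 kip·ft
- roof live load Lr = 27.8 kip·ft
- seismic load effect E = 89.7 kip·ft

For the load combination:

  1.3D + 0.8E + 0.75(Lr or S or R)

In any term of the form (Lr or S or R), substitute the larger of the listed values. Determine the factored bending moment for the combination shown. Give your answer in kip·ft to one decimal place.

(Lr or S or R) → R = 103.5 kip·ft.
1.3(136.3) + 0.8(89.7) + 0.75(103.5) = 177.2 + 71.8 + 77.6 = 326.6
M_u = 326.6 kip·ft.

326.6 kip·ft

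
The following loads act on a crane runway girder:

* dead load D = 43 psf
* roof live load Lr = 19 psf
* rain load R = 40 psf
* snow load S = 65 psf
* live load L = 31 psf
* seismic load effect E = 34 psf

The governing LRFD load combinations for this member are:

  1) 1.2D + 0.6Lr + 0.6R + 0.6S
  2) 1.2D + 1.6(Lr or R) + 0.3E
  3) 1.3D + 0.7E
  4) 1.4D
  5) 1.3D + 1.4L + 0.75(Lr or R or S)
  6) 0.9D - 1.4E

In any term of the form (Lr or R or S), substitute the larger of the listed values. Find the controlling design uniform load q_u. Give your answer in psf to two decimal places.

(Lr or R) → R = 40 psf; (Lr or R or S) → S = 65 psf.
1) 1.2(43) + 0.6(19) + 0.6(40) + 0.6(65) = 51.60 + 11.40 + 24.00 + 39.00 = 126.00
2) 1.2(43) + 1.6(40) + 0.3(34) = 51.60 + 64.00 + 10.20 = 125.80
3) 1.3(43) + 0.7(34) = 55.90 + 23.80 = 79.70
4) 1.4(43) = 60.20
5) 1.3(43) + 1.4(31) + 0.75(65) = 55.90 + 43.40 + 48.75 = 148.05
6) 0.9(43) - 1.4(34) = 38.70 - 47.60 = -8.90
Maximum is from combination 5.

148.05 psf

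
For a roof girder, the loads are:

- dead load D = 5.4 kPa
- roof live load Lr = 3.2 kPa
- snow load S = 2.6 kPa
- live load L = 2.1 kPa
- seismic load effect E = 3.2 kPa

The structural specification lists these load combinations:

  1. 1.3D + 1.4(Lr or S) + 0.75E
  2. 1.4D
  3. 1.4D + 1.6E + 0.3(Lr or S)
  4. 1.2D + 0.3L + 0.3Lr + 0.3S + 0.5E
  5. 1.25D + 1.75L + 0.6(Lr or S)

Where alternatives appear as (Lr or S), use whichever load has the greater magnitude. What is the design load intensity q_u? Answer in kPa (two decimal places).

13.90 kPa

(Lr or S) → Lr = 3.2 kPa.
1. 1.3(5.4) + 1.4(3.2) + 0.75(3.2) = 13.90
2. 1.4(5.4) = 7.56
3. 1.4(5.4) + 1.6(3.2) + 0.3(3.2) = 13.64
4. 1.2(5.4) + 0.3(2.1) + 0.3(3.2) + 0.3(2.6) + 0.5(3.2) = 10.45
5. 1.25(5.4) + 1.75(2.1) + 0.6(3.2) = 12.35
Maximum is from combination 1.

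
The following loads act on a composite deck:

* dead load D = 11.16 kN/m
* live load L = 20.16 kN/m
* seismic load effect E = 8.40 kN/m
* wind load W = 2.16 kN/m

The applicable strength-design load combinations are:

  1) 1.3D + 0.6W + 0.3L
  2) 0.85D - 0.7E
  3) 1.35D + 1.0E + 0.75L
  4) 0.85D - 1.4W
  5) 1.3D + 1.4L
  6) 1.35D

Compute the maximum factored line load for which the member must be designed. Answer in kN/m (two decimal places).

1) 1.3(11.16) + 0.6(2.16) + 0.3(20.16) = 21.85
2) 0.85(11.16) - 0.7(8.40) = 9.49 - 5.88 = 3.61
3) 1.35(11.16) + 1.0(8.40) + 0.75(20.16) = 15.07 + 8.40 + 15.12 = 38.59
4) 0.85(11.16) - 1.4(2.16) = 6.46
5) 1.3(11.16) + 1.4(20.16) = 14.51 + 28.22 = 42.73
6) 1.35(11.16) = 15.07
Maximum is from combination 5.

42.73 kN/m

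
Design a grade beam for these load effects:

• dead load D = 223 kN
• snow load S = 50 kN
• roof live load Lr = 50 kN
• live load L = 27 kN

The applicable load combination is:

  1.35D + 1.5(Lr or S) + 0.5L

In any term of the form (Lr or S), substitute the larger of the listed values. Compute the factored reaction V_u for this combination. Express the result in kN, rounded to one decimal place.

389.6 kN

(Lr or S) → Lr = 50 kN.
1.35(223) + 1.5(50) + 0.5(27) = 301.1 + 75.0 + 13.5 = 389.6
V_u = 389.6 kN.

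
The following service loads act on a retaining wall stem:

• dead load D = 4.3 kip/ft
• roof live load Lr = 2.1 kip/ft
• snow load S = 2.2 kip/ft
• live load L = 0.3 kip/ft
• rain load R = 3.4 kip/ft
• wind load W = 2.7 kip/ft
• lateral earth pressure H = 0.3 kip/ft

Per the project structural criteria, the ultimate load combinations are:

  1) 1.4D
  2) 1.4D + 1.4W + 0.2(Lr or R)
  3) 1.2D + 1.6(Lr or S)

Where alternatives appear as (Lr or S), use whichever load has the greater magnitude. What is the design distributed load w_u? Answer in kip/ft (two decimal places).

(Lr or R) → R = 3.4 kip/ft; (Lr or S) → S = 2.2 kip/ft.
1) 1.4(4.3) = 6.02
2) 1.4(4.3) + 1.4(2.7) + 0.2(3.4) = 6.02 + 3.78 + 0.68 = 10.48
3) 1.2(4.3) + 1.6(2.2) = 5.16 + 3.52 = 8.68
The controlling combination is 2, giving 10.48 kip/ft.

10.48 kip/ft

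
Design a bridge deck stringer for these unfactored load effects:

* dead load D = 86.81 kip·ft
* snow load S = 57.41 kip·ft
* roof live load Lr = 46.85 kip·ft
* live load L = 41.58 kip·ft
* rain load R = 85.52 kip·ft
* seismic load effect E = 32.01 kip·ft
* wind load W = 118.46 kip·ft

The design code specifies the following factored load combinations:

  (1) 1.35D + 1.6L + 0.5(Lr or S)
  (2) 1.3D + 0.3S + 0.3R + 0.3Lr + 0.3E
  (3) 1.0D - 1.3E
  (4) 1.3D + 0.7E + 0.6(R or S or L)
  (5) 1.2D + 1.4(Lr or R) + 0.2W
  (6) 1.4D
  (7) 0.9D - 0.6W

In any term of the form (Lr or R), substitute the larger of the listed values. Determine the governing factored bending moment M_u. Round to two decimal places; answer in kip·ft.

(Lr or S) → S = 57.41 kip·ft; (R or S or L) → R = 85.52 kip·ft; (Lr or R) → R = 85.52 kip·ft.
(1) 1.35(86.81) + 1.6(41.58) + 0.5(57.41) = 117.19 + 66.53 + 28.71 = 212.43
(2) 1.3(86.81) + 0.3(57.41) + 0.3(85.52) + 0.3(46.85) + 0.3(32.01) = 112.85 + 17.22 + 25.66 + 14.06 + 9.60 = 179.39
(3) 1.0(86.81) - 1.3(32.01) = 86.81 - 41.61 = 45.20
(4) 1.3(86.81) + 0.7(32.01) + 0.6(85.52) = 112.85 + 22.41 + 51.31 = 186.57
(5) 1.2(86.81) + 1.4(85.52) + 0.2(118.46) = 104.17 + 119.73 + 23.69 = 247.59
(6) 1.4(86.81) = 121.53
(7) 0.9(86.81) - 0.6(118.46) = 78.13 - 71.08 = 7.05
Combination 5 governs: M_u = 247.59 kip·ft.

247.59 kip·ft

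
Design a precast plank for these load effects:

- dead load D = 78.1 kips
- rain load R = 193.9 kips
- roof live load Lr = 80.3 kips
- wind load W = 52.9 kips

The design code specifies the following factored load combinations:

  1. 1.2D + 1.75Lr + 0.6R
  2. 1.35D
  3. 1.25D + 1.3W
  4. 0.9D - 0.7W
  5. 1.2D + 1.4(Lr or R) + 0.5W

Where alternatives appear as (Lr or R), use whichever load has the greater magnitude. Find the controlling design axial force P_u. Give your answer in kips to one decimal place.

391.6 kips

(Lr or R) → R = 193.9 kips.
1. 1.2(78.1) + 1.75(80.3) + 0.6(193.9) = 350.6
2. 1.35(78.1) = 105.4
3. 1.25(78.1) + 1.3(52.9) = 97.6 + 68.8 = 166.4
4. 0.9(78.1) - 0.7(52.9) = 70.3 - 37.0 = 33.3
5. 1.2(78.1) + 1.4(193.9) + 0.5(52.9) = 391.6
Combination 5 governs: P_u = 391.6 kips.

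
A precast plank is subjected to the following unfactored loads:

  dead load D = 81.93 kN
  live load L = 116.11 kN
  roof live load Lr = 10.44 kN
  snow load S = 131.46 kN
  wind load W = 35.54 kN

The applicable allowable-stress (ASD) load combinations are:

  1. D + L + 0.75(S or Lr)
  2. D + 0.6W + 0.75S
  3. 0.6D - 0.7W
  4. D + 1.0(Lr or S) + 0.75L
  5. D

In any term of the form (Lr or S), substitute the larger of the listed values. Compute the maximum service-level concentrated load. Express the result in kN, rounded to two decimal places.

(S or Lr) → S = 131.46 kN; (Lr or S) → S = 131.46 kN.
1. 1.0(81.93) + 1.0(116.11) + 0.75(131.46) = 81.93 + 116.11 + 98.60 = 296.64
2. 1.0(81.93) + 0.6(35.54) + 0.75(131.46) = 81.93 + 21.32 + 98.60 = 201.85
3. 0.6(81.93) - 0.7(35.54) = 49.16 - 24.88 = 24.28
4. 1.0(81.93) + 1.0(131.46) + 0.75(116.11) = 81.93 + 131.46 + 87.08 = 300.47
5. 1.0(81.93) = 81.93
The controlling combination is 4, giving 300.47 kN.

300.47 kN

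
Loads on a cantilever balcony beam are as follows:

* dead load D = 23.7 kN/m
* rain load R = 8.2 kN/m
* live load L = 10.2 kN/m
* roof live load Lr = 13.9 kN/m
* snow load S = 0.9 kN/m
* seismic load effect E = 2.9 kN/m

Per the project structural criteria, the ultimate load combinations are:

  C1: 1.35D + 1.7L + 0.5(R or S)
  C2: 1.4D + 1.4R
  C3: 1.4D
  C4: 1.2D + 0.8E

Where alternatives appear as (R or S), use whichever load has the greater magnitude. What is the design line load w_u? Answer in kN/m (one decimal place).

53.4 kN/m

(R or S) → R = 8.2 kN/m.
C1: 1.35(23.7) + 1.7(10.2) + 0.5(8.2) = 53.4
C2: 1.4(23.7) + 1.4(8.2) = 44.7
C3: 1.4(23.7) = 33.2
C4: 1.2(23.7) + 0.8(2.9) = 30.8
Maximum is from combination 1.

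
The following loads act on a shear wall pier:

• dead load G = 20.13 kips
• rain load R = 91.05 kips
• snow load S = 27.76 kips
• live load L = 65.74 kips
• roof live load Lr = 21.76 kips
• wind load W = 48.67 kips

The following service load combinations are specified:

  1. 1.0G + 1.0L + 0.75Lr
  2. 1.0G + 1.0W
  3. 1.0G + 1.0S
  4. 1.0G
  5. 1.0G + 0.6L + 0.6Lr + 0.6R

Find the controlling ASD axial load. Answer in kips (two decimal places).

127.26 kips

1. 1.0(20.13) + 1.0(65.74) + 0.75(21.76) = 20.13 + 65.74 + 16.32 = 102.19
2. 1.0(20.13) + 1.0(48.67) = 20.13 + 48.67 = 68.80
3. 1.0(20.13) + 1.0(27.76) = 20.13 + 27.76 = 47.89
4. 1.0(20.13) = 20.13
5. 1.0(20.13) + 0.6(65.74) + 0.6(21.76) + 0.6(91.05) = 20.13 + 39.44 + 13.06 + 54.63 = 127.26
Maximum is from combination 5.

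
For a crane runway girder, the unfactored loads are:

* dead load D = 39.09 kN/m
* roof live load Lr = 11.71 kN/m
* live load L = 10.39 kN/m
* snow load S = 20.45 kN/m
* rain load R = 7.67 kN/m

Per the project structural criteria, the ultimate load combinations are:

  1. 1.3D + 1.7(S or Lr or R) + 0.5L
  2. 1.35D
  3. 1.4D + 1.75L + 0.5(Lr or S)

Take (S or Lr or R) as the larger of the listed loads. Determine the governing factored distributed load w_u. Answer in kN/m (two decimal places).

(S or Lr or R) → S = 20.45 kN/m; (Lr or S) → S = 20.45 kN/m.
1. 1.3(39.09) + 1.7(20.45) + 0.5(10.39) = 90.78
2. 1.35(39.09) = 52.77
3. 1.4(39.09) + 1.75(10.39) + 0.5(20.45) = 83.13
Combination 1 governs: w_u = 90.78 kN/m.

90.78 kN/m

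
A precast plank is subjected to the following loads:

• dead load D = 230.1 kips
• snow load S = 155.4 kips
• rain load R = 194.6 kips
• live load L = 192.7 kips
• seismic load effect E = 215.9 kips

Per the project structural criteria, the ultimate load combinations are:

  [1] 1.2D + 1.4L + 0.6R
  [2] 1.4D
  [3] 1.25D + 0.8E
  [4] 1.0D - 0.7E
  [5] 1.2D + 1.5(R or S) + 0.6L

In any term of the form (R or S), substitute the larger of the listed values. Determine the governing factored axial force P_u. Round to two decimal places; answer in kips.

683.64 kips

(R or S) → R = 194.6 kips.
[1] 1.2(230.1) + 1.4(192.7) + 0.6(194.6) = 276.12 + 269.78 + 116.76 = 662.66
[2] 1.4(230.1) = 322.14
[3] 1.25(230.1) + 0.8(215.9) = 287.63 + 172.72 = 460.35
[4] 1.0(230.1) - 0.7(215.9) = 230.10 - 151.13 = 78.97
[5] 1.2(230.1) + 1.5(194.6) + 0.6(192.7) = 276.12 + 291.90 + 115.62 = 683.64
Combination 5 governs: P_u = 683.64 kips.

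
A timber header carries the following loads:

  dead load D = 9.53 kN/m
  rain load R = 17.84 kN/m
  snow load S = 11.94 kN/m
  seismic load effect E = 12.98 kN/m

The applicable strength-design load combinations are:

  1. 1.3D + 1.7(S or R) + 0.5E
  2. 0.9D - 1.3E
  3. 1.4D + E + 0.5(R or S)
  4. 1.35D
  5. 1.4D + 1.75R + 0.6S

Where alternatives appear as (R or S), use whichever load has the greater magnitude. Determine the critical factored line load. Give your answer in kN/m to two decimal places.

(S or R) → R = 17.84 kN/m; (R or S) → R = 17.84 kN/m.
1. 1.3(9.53) + 1.7(17.84) + 0.5(12.98) = 12.39 + 30.33 + 6.49 = 49.21
2. 0.9(9.53) - 1.3(12.98) = -8.30
3. 1.4(9.53) + 1.0(12.98) + 0.5(17.84) = 13.34 + 12.98 + 8.92 = 35.24
4. 1.35(9.53) = 12.87
5. 1.4(9.53) + 1.75(17.84) + 0.6(11.94) = 51.73
The controlling combination is 5, giving 51.73 kN/m.

51.73 kN/m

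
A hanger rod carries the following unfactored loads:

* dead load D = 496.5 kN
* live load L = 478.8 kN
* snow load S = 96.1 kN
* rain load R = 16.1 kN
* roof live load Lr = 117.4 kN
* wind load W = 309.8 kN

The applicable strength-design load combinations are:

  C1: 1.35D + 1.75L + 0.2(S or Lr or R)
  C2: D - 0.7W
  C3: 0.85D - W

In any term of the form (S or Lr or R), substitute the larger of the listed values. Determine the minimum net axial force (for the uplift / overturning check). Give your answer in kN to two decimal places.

112.23 kN

(S or Lr or R) → Lr = 117.4 kN.
C1: 1.35(496.5) + 1.75(478.8) + 0.2(117.4) = 670.28 + 837.90 + 23.48 = 1531.66
C2: 1.0(496.5) - 0.7(309.8) = 496.50 - 216.86 = 279.64
C3: 0.85(496.5) - 1.0(309.8) = 422.03 - 309.80 = 112.23
Combination 3 gives the minimum: 112.23 kN.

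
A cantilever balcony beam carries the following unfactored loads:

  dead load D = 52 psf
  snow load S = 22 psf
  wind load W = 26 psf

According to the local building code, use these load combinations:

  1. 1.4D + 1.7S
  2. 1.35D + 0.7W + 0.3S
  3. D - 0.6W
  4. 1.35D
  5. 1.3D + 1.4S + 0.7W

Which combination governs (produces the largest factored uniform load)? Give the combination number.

Combination 5

1. 1.4(52) + 1.7(22) = 110.20
2. 1.35(52) + 0.7(26) + 0.3(22) = 95.00
3. 1.0(52) - 0.6(26) = 36.40
4. 1.35(52) = 70.20
5. 1.3(52) + 1.4(22) + 0.7(26) = 116.60
The largest value is 116.60 psf from combination 5.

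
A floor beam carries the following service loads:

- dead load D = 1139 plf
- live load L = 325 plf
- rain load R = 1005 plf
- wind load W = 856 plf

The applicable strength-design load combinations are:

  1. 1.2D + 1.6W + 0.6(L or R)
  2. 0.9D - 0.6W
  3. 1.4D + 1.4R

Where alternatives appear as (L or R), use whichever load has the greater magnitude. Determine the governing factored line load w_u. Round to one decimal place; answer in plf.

(L or R) → R = 1005 plf.
1. 1.2(1139) + 1.6(856) + 0.6(1005) = 3339.4
2. 0.9(1139) - 0.6(856) = 511.5
3. 1.4(1139) + 1.4(1005) = 3001.6
Combination 1 governs: w_u = 3339.4 plf.

3339.4 plf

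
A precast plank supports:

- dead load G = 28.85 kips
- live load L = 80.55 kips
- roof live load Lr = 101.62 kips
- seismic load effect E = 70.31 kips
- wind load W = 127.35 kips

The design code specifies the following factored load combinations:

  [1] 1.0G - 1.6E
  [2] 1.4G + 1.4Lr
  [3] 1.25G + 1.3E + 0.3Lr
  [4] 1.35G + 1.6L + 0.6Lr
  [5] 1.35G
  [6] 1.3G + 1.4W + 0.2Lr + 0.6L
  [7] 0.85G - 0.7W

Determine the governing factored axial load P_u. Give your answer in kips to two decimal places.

[1] 1.0(28.85) - 1.6(70.31) = 28.85 - 112.50 = -83.65
[2] 1.4(28.85) + 1.4(101.62) = 40.39 + 142.27 = 182.66
[3] 1.25(28.85) + 1.3(70.31) + 0.3(101.62) = 36.06 + 91.40 + 30.49 = 157.95
[4] 1.35(28.85) + 1.6(80.55) + 0.6(101.62) = 38.95 + 128.88 + 60.97 = 228.80
[5] 1.35(28.85) = 38.95
[6] 1.3(28.85) + 1.4(127.35) + 0.2(101.62) + 0.6(80.55) = 37.51 + 178.29 + 20.32 + 48.33 = 284.45
[7] 0.85(28.85) - 0.7(127.35) = -64.62
The controlling combination is 6, giving 284.45 kips.

284.45 kips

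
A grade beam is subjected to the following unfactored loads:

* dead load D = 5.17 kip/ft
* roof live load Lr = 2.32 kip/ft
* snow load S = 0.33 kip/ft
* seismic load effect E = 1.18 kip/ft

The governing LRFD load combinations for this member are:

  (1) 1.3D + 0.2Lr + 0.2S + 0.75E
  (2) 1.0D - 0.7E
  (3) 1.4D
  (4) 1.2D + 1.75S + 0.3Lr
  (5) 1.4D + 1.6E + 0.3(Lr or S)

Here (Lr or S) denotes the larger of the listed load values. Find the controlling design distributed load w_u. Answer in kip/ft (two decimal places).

(Lr or S) → Lr = 2.32 kip/ft.
(1) 1.3(5.17) + 0.2(2.32) + 0.2(0.33) + 0.75(1.18) = 8.14
(2) 1.0(5.17) - 0.7(1.18) = 4.34
(3) 1.4(5.17) = 7.24
(4) 1.2(5.17) + 1.75(0.33) + 0.3(2.32) = 7.48
(5) 1.4(5.17) + 1.6(1.18) + 0.3(2.32) = 9.82
Combination 5 governs: w_u = 9.82 kip/ft.

9.82 kip/ft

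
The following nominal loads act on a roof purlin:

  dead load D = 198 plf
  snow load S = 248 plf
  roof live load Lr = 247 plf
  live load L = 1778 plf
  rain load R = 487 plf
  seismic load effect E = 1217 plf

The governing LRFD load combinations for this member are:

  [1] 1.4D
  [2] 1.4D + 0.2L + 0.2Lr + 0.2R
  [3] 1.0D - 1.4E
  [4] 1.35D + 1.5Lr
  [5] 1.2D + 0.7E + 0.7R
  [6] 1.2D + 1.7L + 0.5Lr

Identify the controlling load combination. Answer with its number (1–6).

[1] 1.4(198) = 277.20
[2] 1.4(198) + 0.2(1778) + 0.2(247) + 0.2(487) = 277.20 + 355.60 + 49.40 + 97.40 = 779.60
[3] 1.0(198) - 1.4(1217) = 198.00 - 1703.80 = -1505.80
[4] 1.35(198) + 1.5(247) = 267.30 + 370.50 = 637.80
[5] 1.2(198) + 0.7(1217) + 0.7(487) = 237.60 + 851.90 + 340.90 = 1430.40
[6] 1.2(198) + 1.7(1778) + 0.5(247) = 237.60 + 3022.60 + 123.50 = 3383.70
The largest value is 3383.70 plf from combination 6.

Combination 6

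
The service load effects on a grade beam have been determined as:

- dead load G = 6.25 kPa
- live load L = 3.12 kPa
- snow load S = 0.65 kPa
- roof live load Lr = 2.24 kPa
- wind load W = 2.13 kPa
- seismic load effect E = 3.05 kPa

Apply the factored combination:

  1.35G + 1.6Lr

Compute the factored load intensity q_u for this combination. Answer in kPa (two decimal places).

12.02 kPa

1.35(6.25) + 1.6(2.24) = 8.44 + 3.58 = 12.02
q_u = 12.02 kPa.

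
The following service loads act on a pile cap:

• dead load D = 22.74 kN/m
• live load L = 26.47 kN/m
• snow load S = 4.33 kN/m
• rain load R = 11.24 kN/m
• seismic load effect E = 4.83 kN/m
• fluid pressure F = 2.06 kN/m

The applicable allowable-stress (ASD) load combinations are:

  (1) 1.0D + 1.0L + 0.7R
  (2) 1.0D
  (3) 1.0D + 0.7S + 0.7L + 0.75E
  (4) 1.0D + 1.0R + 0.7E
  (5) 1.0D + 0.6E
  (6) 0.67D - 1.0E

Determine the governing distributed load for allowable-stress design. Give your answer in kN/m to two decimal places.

57.08 kN/m

(1) 1.0(22.74) + 1.0(26.47) + 0.7(11.24) = 22.74 + 26.47 + 7.87 = 57.08
(2) 1.0(22.74) = 22.74
(3) 1.0(22.74) + 0.7(4.33) + 0.7(26.47) + 0.75(4.83) = 22.74 + 3.03 + 18.53 + 3.62 = 47.92
(4) 1.0(22.74) + 1.0(11.24) + 0.7(4.83) = 22.74 + 11.24 + 3.38 = 37.36
(5) 1.0(22.74) + 0.6(4.83) = 22.74 + 2.90 = 25.64
(6) 0.67(22.74) - 1.0(4.83) = 15.24 - 4.83 = 10.41
Combination 1 governs: w = 57.08 kN/m.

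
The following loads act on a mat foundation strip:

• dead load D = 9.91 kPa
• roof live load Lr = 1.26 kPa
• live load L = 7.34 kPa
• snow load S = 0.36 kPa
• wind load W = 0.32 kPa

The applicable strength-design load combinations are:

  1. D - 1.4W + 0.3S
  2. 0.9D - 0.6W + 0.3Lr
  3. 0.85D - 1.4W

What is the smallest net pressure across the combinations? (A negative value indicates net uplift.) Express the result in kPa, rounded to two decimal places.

7.98 kPa

1. 1.0(9.91) - 1.4(0.32) + 0.3(0.36) = 9.57
2. 0.9(9.91) - 0.6(0.32) + 0.3(1.26) = 9.11
3. 0.85(9.91) - 1.4(0.32) = 7.98
Combination 3 gives the minimum: 7.98 kPa.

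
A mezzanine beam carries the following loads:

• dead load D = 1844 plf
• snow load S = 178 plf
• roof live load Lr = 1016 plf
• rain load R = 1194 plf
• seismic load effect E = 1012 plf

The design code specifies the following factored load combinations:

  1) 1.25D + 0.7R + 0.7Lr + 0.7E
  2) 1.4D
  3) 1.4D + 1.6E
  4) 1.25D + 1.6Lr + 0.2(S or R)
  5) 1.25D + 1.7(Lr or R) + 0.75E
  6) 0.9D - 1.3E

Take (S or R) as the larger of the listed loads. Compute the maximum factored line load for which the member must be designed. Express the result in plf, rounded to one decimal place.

5093.8 plf

(S or R) → R = 1194 plf; (Lr or R) → R = 1194 plf.
1) 1.25(1844) + 0.7(1194) + 0.7(1016) + 0.7(1012) = 2305.0 + 835.8 + 711.2 + 708.4 = 4560.4
2) 1.4(1844) = 2581.6
3) 1.4(1844) + 1.6(1012) = 2581.6 + 1619.2 = 4200.8
4) 1.25(1844) + 1.6(1016) + 0.2(1194) = 2305.0 + 1625.6 + 238.8 = 4169.4
5) 1.25(1844) + 1.7(1194) + 0.75(1012) = 2305.0 + 2029.8 + 759.0 = 5093.8
6) 0.9(1844) - 1.3(1012) = 1659.6 - 1315.6 = 344.0
Maximum is from combination 5.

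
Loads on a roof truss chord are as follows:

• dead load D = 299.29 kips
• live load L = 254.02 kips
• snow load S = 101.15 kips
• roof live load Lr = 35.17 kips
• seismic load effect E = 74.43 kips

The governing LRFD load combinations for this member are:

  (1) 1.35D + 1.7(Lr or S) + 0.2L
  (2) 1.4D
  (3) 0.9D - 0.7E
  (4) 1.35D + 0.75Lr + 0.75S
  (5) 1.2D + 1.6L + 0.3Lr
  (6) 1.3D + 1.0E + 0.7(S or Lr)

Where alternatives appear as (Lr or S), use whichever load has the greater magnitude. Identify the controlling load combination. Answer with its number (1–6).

(Lr or S) → S = 101.15 kips; (S or Lr) → S = 101.15 kips.
(1) 1.35(299.29) + 1.7(101.15) + 0.2(254.02) = 404.04 + 171.96 + 50.80 = 626.80
(2) 1.4(299.29) = 419.01
(3) 0.9(299.29) - 0.7(74.43) = 269.36 - 52.10 = 217.26
(4) 1.35(299.29) + 0.75(35.17) + 0.75(101.15) = 404.04 + 26.38 + 75.86 = 506.28
(5) 1.2(299.29) + 1.6(254.02) + 0.3(35.17) = 359.15 + 406.43 + 10.55 = 776.13
(6) 1.3(299.29) + 1.0(74.43) + 0.7(101.15) = 534.31
The largest value is 776.13 kips from combination 5.

Combination 5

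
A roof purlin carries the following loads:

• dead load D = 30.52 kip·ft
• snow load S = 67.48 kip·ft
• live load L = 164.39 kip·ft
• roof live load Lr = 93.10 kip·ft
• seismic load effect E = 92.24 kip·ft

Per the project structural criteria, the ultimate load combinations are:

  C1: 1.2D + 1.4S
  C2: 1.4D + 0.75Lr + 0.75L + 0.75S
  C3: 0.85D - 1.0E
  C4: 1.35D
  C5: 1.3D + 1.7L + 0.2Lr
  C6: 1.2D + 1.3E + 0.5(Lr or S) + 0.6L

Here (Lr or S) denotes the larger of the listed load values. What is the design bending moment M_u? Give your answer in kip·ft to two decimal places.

337.76 kip·ft

(Lr or S) → Lr = 93.10 kip·ft.
C1: 1.2(30.52) + 1.4(67.48) = 131.10
C2: 1.4(30.52) + 0.75(93.10) + 0.75(164.39) + 0.75(67.48) = 286.46
C3: 0.85(30.52) - 1.0(92.24) = -66.30
C4: 1.35(30.52) = 41.20
C5: 1.3(30.52) + 1.7(164.39) + 0.2(93.10) = 337.76
C6: 1.2(30.52) + 1.3(92.24) + 0.5(93.10) + 0.6(164.39) = 301.72
The controlling combination is 5, giving 337.76 kip·ft.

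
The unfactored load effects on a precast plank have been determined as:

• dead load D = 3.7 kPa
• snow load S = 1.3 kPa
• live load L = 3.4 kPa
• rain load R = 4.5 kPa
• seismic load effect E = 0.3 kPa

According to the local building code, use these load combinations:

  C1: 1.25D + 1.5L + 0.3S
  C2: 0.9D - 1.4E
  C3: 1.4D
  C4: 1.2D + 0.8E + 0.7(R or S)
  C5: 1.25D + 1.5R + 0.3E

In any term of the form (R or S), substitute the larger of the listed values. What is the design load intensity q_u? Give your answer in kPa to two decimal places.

11.47 kPa

(R or S) → R = 4.5 kPa.
C1: 1.25(3.7) + 1.5(3.4) + 0.3(1.3) = 4.63 + 5.10 + 0.39 = 10.12
C2: 0.9(3.7) - 1.4(0.3) = 3.33 - 0.42 = 2.91
C3: 1.4(3.7) = 5.18
C4: 1.2(3.7) + 0.8(0.3) + 0.7(4.5) = 4.44 + 0.24 + 3.15 = 7.83
C5: 1.25(3.7) + 1.5(4.5) + 0.3(0.3) = 4.63 + 6.75 + 0.09 = 11.47
The controlling combination is 5, giving 11.47 kPa.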